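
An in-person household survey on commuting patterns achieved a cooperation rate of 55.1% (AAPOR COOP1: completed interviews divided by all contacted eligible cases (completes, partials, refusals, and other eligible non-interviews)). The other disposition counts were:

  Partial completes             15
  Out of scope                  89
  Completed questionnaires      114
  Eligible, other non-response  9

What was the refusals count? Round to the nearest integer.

69

COOP1 = 114 / D = 0.551
D = 114 / 0.551 = 206.9
Remaining denominator categories sum to 138
refusals = 206.9 − 138 ≈ 69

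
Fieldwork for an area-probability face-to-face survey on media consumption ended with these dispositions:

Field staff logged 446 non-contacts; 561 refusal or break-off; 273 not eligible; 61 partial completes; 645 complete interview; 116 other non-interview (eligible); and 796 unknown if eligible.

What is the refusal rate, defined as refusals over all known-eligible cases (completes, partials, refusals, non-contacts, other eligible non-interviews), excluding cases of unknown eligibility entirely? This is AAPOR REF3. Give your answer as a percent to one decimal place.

Numerator → 561
Denominator → 645 + 61 + 561 + 446 + 116 = 1829
REF3 = 561 / 1829 = 0.3067

30.7%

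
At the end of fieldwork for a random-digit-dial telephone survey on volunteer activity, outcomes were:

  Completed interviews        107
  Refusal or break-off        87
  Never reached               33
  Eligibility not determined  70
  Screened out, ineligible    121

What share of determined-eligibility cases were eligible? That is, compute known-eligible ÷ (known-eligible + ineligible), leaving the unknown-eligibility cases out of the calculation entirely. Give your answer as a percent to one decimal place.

65.2%

Determined eligible: 107 + 87 + 33 = 227
e = 227 / (227 + 121) = 227 / 348 = 0.6523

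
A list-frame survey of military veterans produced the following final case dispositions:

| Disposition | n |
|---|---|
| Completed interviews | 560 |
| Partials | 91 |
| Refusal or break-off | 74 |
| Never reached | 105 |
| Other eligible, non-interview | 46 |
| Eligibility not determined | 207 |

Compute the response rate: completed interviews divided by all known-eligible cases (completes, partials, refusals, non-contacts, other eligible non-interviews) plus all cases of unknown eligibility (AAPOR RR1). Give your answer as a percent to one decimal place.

Num = 560
Base = 560 + 91 + 74 + 105 + 46 + 207 = 1083
RR1 = 560 / 1083 = 0.5171

51.7%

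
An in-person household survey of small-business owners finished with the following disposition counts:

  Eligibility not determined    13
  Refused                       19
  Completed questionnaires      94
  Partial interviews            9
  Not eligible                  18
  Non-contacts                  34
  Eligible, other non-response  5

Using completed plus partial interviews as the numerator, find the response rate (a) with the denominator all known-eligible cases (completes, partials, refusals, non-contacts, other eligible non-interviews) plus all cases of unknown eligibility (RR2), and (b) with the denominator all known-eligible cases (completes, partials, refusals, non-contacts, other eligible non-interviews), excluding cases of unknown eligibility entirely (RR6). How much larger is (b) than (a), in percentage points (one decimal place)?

4.8

Top → 94 + 9 = 103
Denominator → 94 + 9 + 19 + 34 + 5 + 13 = 174
RR2 = 103 / 174 = 0.5920
Denominator → 94 + 9 + 19 + 34 + 5 = 161
RR6 = 103 / 161 = 0.6398
Difference = 63.98 − 59.20 = 4.78 percentage points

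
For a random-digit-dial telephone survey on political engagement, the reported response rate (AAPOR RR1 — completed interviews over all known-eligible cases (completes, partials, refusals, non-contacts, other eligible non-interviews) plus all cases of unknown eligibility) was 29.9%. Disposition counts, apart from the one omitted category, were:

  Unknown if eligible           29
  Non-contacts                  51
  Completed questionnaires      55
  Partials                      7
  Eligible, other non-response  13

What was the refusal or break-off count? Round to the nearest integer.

RR1 = 55 / D = 0.299
D = 55 / 0.299 = 183.9
Rest of base = 155
refusal or break-off = 183.9 − 155 ≈ 29

29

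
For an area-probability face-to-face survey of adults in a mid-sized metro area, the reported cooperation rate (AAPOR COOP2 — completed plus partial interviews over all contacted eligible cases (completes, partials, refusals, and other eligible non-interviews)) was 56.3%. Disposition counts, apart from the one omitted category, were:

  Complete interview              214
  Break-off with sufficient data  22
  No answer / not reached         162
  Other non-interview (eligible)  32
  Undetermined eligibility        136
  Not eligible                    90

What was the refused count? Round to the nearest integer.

151

Top: 214 + 22 = 236
COOP2 = 236 / D = 0.563
D = 236 / 0.563 = 419.2
Rest of base = 268
refused = 419.2 − 268 ≈ 151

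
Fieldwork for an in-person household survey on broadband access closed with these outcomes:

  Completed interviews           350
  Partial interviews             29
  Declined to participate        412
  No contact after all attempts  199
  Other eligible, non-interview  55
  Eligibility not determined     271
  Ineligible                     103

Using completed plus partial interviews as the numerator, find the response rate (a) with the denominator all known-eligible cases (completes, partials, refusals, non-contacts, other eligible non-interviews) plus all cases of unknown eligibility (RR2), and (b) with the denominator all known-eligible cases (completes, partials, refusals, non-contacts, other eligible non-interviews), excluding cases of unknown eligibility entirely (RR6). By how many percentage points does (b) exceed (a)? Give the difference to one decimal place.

7.5

Top = 350 + 29 = 379
Denominator = 350 + 29 + 412 + 199 + 55 + 271 = 1316
RR2 = 379 / 1316 = 0.2880
Denominator = 350 + 29 + 412 + 199 + 55 = 1045
RR6 = 379 / 1045 = 0.3627
Difference = 36.27 − 28.80 = 7.47 percentage points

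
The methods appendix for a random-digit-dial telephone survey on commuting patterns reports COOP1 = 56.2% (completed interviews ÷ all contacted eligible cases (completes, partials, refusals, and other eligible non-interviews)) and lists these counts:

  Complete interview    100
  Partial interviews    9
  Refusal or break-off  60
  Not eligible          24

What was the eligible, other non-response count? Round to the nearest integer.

COOP1 = 100 / D = 0.562
D = 100 / 0.562 = 177.9
Rest of base = 169
eligible, other non-response = 177.9 − 169 ≈ 9

9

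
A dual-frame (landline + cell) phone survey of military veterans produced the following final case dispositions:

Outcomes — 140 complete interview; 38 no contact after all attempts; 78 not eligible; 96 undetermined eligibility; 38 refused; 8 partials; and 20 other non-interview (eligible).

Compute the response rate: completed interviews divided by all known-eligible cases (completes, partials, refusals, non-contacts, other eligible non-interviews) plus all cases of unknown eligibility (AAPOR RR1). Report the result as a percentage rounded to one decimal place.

Num = 140
Base = 140 + 8 + 38 + 38 + 20 + 96 = 340
RR1 = 140 / 340 = 0.4118

41.2%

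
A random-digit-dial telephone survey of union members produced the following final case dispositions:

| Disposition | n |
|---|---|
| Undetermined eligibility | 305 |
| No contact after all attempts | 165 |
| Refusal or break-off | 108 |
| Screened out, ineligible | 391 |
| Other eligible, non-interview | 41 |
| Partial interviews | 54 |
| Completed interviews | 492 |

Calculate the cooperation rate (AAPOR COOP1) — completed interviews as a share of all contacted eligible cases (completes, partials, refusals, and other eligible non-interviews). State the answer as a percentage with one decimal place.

Top → 492
Denom → 492 + 54 + 108 + 41 = 695
COOP1 = 492 / 695 = 0.7079

70.8%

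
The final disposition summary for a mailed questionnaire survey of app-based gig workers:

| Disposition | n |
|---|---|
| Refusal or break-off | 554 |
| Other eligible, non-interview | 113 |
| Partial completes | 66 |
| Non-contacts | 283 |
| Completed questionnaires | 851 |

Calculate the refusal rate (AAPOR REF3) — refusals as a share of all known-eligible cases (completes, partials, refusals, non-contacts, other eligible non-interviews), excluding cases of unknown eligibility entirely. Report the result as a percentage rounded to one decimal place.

29.7%

Top: 554
Base: 851 + 66 + 554 + 283 + 113 = 1867
REF3 = 554 / 1867 = 0.2967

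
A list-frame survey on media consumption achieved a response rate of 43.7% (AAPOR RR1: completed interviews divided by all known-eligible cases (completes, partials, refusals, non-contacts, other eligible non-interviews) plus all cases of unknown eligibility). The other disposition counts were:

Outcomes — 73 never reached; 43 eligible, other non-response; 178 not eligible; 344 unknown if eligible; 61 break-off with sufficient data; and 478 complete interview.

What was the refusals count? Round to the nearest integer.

95

RR1 = 478 / D = 0.437
D = 478 / 0.437 = 1093.8
Other denominator terms total 999
refusals = 1093.8 − 999 ≈ 95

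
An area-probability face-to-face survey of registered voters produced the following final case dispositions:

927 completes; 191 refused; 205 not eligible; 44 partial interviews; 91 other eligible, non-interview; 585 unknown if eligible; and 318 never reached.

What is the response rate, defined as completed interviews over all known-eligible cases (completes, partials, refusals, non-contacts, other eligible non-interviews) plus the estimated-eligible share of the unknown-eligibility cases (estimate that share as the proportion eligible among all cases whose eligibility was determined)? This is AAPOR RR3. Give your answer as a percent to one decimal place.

Num → 927
Determined eligible → 927 + 44 + 191 + 318 + 91 = 1571
e = 1571 / (1571 + 205) = 1571 / 1776 = 0.8846
Eligible share of unknowns → 0.8846 × 585 = 517.49
Denom → 1571 + 517.49 = 2088.49
RR3 = 927 / 2088.49 = 0.4439

44.4%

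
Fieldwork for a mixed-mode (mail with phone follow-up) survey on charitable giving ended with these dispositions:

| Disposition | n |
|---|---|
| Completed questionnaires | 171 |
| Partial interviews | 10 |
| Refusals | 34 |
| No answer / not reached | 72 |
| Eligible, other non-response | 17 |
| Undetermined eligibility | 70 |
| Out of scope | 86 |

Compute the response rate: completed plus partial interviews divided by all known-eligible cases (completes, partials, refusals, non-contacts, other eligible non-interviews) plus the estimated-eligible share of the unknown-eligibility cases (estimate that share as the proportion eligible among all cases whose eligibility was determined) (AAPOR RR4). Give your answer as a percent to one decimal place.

Num → 171 + 10 = 181
Eligible (known) → 171 + 10 + 34 + 72 + 17 = 304
e = 304 / (304 + 86) = 304 / 390 = 0.7795
Estimated eligible among unknowns → 0.7795 × 70 = 54.56
Denom → 304 + 54.56 = 358.56
RR4 = 181 / 358.56 = 0.5048

50.5%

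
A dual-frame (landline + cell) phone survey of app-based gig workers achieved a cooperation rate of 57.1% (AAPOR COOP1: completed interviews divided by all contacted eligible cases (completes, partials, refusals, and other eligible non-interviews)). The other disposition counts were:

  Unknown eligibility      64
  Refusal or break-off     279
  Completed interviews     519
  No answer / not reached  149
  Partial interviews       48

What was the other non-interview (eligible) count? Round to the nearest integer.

COOP1 = 519 / D = 0.571
D = 519 / 0.571 = 908.9
Rest of base = 846
other non-interview (eligible) = 908.9 − 846 ≈ 63

63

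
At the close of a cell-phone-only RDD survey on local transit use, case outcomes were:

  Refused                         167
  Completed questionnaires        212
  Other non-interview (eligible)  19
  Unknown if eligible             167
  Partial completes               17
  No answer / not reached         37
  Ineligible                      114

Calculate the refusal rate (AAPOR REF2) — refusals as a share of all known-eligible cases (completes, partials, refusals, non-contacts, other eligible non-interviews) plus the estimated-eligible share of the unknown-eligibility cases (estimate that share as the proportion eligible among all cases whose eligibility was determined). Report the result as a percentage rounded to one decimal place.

28.5%

Num = 167
Determined eligible = 212 + 17 + 167 + 37 + 19 = 452
e = 452 / (452 + 114) = 452 / 566 = 0.7986
Eligible share of unknowns = 0.7986 × 167 = 133.37
Denominator = 452 + 133.37 = 585.37
REF2 = 167 / 585.37 = 0.2853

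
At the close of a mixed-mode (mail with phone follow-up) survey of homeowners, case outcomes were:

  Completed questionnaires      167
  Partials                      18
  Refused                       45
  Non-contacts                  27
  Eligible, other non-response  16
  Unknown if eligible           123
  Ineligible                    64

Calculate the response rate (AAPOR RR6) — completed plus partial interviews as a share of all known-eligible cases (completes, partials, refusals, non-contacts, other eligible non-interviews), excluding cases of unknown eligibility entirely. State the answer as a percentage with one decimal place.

67.8%

Top: 167 + 18 = 185
Base: 167 + 18 + 45 + 27 + 16 = 273
RR6 = 185 / 273 = 0.6777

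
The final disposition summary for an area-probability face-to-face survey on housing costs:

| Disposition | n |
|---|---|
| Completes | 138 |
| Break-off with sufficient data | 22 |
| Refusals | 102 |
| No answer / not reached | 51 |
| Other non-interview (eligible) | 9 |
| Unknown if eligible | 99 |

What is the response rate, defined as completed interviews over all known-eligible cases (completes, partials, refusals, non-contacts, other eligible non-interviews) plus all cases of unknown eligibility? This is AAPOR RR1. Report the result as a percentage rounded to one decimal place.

Num = 138
Denominator = 138 + 22 + 102 + 51 + 9 + 99 = 421
RR1 = 138 / 421 = 0.3278

32.8%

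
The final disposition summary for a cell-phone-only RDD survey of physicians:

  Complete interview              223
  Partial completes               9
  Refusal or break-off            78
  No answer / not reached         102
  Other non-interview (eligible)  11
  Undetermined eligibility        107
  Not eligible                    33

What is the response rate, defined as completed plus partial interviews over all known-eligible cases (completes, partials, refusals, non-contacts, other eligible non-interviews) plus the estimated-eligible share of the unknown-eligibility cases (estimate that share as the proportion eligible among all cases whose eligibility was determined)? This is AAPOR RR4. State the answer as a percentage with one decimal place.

44.4%

Num → 223 + 9 = 232
Eligible (known) → 223 + 9 + 78 + 102 + 11 = 423
e = 423 / (423 + 33) = 423 / 456 = 0.9276
e × U → 0.9276 × 107 = 99.25
Denom → 423 + 99.25 = 522.25
RR4 = 232 / 522.25 = 0.4442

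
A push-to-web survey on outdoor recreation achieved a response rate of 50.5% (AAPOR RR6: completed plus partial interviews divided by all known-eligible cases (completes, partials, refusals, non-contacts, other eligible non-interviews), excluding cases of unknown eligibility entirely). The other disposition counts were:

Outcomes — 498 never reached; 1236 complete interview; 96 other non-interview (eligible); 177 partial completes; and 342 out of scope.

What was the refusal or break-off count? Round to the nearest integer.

791

Numerator = 1236 + 177 = 1413
RR6 = 1413 / D = 0.505
D = 1413 / 0.505 = 2798.0
Other denominator terms total 2007
refusal or break-off = 2798.0 − 2007 ≈ 791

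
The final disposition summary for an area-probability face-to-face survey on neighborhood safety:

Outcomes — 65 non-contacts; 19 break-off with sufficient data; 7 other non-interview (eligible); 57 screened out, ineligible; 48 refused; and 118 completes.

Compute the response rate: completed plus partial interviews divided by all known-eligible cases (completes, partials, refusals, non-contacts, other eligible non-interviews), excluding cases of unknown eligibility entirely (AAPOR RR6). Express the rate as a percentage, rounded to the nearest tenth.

53.3%

Numerator = 118 + 19 = 137
Base = 118 + 19 + 48 + 65 + 7 = 257
RR6 = 137 / 257 = 0.5331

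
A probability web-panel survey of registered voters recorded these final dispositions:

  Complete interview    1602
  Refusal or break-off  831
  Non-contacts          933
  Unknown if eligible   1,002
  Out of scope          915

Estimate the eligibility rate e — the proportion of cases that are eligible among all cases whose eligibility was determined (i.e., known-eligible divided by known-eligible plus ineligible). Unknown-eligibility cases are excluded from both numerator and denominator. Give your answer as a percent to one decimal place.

78.6%

Known eligible → 1602 + 831 + 933 = 3366
e = 3366 / (3366 + 915) = 3366 / 4281 = 0.7863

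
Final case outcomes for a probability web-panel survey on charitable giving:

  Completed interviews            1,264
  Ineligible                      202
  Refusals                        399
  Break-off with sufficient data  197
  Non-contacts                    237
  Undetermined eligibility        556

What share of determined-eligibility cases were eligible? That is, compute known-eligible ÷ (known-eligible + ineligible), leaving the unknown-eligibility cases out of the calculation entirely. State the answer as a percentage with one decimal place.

91.2%

Determined eligible: 1264 + 197 + 399 + 237 = 2097
e = 2097 / (2097 + 202) = 2097 / 2299 = 0.9121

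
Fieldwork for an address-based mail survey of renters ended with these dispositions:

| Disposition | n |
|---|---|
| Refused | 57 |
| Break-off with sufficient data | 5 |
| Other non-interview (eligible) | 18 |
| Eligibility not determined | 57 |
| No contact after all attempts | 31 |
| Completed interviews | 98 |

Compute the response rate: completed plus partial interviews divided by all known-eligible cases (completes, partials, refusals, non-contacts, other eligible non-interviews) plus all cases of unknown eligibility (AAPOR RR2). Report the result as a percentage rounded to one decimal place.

Num → 98 + 5 = 103
Denom → 98 + 5 + 57 + 31 + 18 + 57 = 266
RR2 = 103 / 266 = 0.3872

38.7%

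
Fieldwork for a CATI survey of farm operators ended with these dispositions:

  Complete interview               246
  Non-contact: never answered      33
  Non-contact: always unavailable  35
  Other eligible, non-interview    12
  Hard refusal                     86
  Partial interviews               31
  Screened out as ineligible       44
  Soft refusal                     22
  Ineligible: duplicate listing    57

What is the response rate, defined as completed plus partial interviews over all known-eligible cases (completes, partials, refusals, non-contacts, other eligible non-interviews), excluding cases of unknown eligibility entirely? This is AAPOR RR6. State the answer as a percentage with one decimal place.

59.6%

Refused = 86 + 22 = 108
Never reached = 33 + 35 = 68
Out of scope = 44 + 57 = 101
Num = 246 + 31 = 277
Denom = 246 + 31 + 108 + 68 + 12 = 465
RR6 = 277 / 465 = 0.5957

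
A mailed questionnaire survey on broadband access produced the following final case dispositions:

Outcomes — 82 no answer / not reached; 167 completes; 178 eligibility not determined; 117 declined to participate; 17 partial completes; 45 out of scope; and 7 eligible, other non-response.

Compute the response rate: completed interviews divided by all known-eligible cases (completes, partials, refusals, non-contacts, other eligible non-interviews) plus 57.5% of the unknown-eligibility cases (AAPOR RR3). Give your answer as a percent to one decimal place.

33.9%

Num: 167
Eligible (known): 167 + 17 + 117 + 82 + 7 = 390
e × U: 0.5750 × 178 = 102.35
Denominator: 390 + 102.35 = 492.35
RR3 = 167 / 492.35 = 0.3392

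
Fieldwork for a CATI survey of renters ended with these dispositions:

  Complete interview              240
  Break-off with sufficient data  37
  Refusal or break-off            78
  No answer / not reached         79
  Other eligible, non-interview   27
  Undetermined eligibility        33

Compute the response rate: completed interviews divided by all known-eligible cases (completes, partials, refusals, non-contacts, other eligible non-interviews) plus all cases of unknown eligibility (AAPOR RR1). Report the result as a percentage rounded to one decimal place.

Num = 240
Base = 240 + 37 + 78 + 79 + 27 + 33 = 494
RR1 = 240 / 494 = 0.4858

48.6%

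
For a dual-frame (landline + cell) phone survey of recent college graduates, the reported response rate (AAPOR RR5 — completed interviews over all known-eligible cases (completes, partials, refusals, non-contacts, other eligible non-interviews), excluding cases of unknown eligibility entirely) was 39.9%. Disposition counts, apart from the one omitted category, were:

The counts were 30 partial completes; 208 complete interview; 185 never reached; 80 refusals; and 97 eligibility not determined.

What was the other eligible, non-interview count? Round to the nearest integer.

RR5 = 208 / D = 0.399
D = 208 / 0.399 = 521.3
Rest of base = 503
other eligible, non-interview = 521.3 − 503 ≈ 18

18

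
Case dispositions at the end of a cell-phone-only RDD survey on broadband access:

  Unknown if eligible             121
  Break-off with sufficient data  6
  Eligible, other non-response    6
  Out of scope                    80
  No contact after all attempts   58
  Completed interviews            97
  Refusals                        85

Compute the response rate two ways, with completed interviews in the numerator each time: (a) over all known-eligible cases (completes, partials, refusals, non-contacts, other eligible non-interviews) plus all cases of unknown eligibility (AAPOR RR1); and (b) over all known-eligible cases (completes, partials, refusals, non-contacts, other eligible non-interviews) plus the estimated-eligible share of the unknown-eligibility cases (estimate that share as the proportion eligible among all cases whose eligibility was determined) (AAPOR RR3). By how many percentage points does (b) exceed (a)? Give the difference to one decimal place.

Num = 97
Denominator = 97 + 6 + 85 + 58 + 6 + 121 = 373
RR1 = 97 / 373 = 0.2601
Determined eligible = 97 + 6 + 85 + 58 + 6 = 252
e = 252 / (252 + 80) = 252 / 332 = 0.7590
Estimated eligible among unknowns = 0.7590 × 121 = 91.84
Denominator = 252 + 91.84 = 343.84
RR3 = 97 / 343.84 = 0.2821
Difference = 28.21 − 26.01 = 2.20 percentage points

2.2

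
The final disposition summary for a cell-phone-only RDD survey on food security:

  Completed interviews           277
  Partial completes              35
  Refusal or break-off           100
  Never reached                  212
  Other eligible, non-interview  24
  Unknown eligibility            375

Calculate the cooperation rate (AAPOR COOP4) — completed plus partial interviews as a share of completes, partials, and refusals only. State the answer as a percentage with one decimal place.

75.7%

Top = 277 + 35 = 312
Base = 277 + 35 + 100 = 412
COOP4 = 312 / 412 = 0.7573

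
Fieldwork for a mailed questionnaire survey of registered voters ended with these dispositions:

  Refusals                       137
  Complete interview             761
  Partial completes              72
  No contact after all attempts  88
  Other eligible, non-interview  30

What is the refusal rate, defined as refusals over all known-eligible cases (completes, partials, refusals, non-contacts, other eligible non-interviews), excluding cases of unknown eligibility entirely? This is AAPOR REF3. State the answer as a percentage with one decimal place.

Top → 137
Denom → 761 + 72 + 137 + 88 + 30 = 1088
REF3 = 137 / 1088 = 0.1259

12.6%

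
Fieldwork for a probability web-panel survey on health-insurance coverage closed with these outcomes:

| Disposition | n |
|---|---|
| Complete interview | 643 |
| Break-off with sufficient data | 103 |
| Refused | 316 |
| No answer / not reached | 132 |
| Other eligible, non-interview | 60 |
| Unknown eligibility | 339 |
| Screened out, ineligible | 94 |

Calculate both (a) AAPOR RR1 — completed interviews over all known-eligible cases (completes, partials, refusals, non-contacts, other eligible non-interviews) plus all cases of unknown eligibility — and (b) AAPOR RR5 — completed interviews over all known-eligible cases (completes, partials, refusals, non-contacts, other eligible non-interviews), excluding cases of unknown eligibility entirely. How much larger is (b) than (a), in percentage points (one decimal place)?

Numerator = 643
Denominator = 643 + 103 + 316 + 132 + 60 + 339 = 1593
RR1 = 643 / 1593 = 0.4036
Denominator = 643 + 103 + 316 + 132 + 60 = 1254
RR5 = 643 / 1254 = 0.5128
Difference = 51.28 − 40.36 = 10.92 percentage points

10.9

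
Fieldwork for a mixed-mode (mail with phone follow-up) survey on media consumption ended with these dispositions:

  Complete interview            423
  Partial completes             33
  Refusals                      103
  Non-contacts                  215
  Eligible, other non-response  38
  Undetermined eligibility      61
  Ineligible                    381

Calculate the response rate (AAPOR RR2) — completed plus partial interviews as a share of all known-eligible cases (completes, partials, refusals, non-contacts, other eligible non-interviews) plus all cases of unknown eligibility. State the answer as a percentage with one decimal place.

52.2%

Top = 423 + 33 = 456
Base = 423 + 33 + 103 + 215 + 38 + 61 = 873
RR2 = 456 / 873 = 0.5223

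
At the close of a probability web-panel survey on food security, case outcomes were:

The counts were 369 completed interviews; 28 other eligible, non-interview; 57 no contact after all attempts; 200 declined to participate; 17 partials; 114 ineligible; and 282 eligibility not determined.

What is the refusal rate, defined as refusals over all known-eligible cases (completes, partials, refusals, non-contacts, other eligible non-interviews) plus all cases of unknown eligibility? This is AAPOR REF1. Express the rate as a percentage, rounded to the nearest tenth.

Top = 200
Base = 369 + 17 + 200 + 57 + 28 + 282 = 953
REF1 = 200 / 953 = 0.2099

21.0%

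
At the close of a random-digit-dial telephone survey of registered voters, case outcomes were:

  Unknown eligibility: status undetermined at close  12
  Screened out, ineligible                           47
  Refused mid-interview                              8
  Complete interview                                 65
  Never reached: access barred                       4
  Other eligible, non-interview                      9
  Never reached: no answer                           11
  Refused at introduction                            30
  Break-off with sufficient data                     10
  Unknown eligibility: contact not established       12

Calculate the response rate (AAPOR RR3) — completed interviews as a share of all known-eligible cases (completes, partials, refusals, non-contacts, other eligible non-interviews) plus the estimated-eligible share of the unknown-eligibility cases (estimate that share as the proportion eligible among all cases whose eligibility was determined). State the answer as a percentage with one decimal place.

42.0%

Refused = 30 + 8 = 38
No contact after all attempts = 11 + 4 = 15
Eligibility not determined = 12 + 12 = 24
Numerator → 65
Determined eligible → 65 + 10 + 38 + 15 + 9 = 137
e = 137 / (137 + 47) = 137 / 184 = 0.7446
Eligible share of unknowns → 0.7446 × 24 = 17.87
Denom → 137 + 17.87 = 154.87
RR3 = 65 / 154.87 = 0.4197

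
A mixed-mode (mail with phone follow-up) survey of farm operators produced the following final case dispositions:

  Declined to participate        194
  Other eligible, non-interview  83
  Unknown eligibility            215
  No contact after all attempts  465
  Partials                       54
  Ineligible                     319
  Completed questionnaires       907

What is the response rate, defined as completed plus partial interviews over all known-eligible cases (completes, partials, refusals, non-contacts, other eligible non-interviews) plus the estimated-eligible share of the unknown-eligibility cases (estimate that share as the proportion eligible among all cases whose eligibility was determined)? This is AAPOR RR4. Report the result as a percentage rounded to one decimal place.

Num → 907 + 54 = 961
Known eligible → 907 + 54 + 194 + 465 + 83 = 1703
e = 1703 / (1703 + 319) = 1703 / 2022 = 0.8422
Estimated eligible among unknowns → 0.8422 × 215 = 181.07
Denom → 1703 + 181.07 = 1884.07
RR4 = 961 / 1884.07 = 0.5101

51.0%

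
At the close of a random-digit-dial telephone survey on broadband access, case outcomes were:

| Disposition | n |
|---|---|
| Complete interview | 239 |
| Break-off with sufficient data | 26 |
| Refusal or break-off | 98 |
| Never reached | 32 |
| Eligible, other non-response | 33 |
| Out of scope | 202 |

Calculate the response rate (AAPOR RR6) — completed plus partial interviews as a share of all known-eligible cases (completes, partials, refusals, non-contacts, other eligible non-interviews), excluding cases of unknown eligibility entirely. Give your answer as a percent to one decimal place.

Num: 239 + 26 = 265
Base: 239 + 26 + 98 + 32 + 33 = 428
RR6 = 265 / 428 = 0.6192

61.9%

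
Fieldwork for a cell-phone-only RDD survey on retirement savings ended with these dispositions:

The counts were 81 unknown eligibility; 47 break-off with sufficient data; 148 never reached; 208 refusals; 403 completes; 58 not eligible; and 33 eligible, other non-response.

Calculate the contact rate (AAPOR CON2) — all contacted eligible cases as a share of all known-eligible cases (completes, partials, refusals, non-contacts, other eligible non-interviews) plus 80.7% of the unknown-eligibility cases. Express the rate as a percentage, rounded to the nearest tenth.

76.4%

Numerator → 403 + 47 + 208 + 33 = 691
Known eligible → 403 + 47 + 208 + 148 + 33 = 839
Estimated eligible among unknowns → 0.8070 × 81 = 65.37
Base → 839 + 65.37 = 904.37
CON2 = 691 / 904.37 = 0.7641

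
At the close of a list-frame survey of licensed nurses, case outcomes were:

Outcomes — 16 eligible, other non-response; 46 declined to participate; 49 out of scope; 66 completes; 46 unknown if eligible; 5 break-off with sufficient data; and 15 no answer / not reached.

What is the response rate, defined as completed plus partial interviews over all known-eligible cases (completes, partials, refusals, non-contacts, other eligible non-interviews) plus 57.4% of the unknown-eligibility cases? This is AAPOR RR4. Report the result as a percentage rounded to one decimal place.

40.7%

Num → 66 + 5 = 71
Known eligible → 66 + 5 + 46 + 15 + 16 = 148
Estimated eligible among unknowns → 0.5740 × 46 = 26.40
Denom → 148 + 26.40 = 174.40
RR4 = 71 / 174.40 = 0.4071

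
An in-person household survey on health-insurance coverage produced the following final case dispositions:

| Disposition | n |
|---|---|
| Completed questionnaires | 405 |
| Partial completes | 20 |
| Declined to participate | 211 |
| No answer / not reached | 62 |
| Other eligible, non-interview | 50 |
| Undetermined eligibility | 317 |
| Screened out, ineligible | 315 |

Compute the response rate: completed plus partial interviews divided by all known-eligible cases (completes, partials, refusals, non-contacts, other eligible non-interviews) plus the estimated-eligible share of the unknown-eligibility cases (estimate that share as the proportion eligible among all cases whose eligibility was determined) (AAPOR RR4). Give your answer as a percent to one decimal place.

Num → 405 + 20 = 425
Known eligible → 405 + 20 + 211 + 62 + 50 = 748
e = 748 / (748 + 315) = 748 / 1063 = 0.7037
Estimated eligible among unknowns → 0.7037 × 317 = 223.07
Denom → 748 + 223.07 = 971.07
RR4 = 425 / 971.07 = 0.4377

43.8%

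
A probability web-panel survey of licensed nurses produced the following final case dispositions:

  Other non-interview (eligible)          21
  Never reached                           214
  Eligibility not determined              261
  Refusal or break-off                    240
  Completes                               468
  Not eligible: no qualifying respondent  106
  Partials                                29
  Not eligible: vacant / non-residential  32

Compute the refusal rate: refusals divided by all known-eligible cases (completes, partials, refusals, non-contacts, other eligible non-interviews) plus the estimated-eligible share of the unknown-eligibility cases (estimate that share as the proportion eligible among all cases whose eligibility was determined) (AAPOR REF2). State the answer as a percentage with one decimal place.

Screened out, ineligible = 106 + 32 = 138
Numerator → 240
Eligible (known) → 468 + 29 + 240 + 214 + 21 = 972
e = 972 / (972 + 138) = 972 / 1110 = 0.8757
Estimated eligible among unknowns → 0.8757 × 261 = 228.56
Denominator → 972 + 228.56 = 1200.56
REF2 = 240 / 1200.56 = 0.1999

20.0%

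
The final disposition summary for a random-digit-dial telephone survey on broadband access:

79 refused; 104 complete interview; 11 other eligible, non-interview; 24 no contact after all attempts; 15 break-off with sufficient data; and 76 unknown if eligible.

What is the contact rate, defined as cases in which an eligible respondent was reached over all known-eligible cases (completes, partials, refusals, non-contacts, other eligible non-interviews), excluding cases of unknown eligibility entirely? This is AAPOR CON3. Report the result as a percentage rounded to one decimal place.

Num = 104 + 15 + 79 + 11 = 209
Denom = 104 + 15 + 79 + 24 + 11 = 233
CON3 = 209 / 233 = 0.8970

89.7%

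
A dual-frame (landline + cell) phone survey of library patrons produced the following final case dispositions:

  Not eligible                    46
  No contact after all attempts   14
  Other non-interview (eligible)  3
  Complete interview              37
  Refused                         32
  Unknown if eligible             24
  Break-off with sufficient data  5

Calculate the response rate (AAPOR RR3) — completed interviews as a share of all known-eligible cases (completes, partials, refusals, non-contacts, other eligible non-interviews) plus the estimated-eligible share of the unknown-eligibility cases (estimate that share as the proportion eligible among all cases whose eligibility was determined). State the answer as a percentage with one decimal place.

34.6%

Top: 37
Eligible (known): 37 + 5 + 32 + 14 + 3 = 91
e = 91 / (91 + 46) = 91 / 137 = 0.6642
Estimated eligible among unknowns: 0.6642 × 24 = 15.94
Denom: 91 + 15.94 = 106.94
RR3 = 37 / 106.94 = 0.3460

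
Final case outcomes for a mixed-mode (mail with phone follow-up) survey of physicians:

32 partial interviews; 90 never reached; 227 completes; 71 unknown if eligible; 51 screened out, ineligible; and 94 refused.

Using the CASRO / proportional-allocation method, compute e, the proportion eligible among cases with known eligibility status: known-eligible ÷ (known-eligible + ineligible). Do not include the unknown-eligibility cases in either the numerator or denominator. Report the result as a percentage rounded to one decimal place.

89.7%

Determined eligible: 227 + 32 + 94 + 90 = 443
e = 443 / (443 + 51) = 443 / 494 = 0.8968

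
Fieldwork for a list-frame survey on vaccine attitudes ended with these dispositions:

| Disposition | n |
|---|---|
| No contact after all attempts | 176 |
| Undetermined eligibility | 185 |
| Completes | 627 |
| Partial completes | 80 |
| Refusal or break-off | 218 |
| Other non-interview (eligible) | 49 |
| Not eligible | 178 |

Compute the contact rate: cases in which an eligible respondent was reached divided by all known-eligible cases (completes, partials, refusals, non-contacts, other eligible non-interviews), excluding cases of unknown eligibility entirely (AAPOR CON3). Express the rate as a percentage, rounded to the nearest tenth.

Num: 627 + 80 + 218 + 49 = 974
Denominator: 627 + 80 + 218 + 176 + 49 = 1150
CON3 = 974 / 1150 = 0.8470

84.7%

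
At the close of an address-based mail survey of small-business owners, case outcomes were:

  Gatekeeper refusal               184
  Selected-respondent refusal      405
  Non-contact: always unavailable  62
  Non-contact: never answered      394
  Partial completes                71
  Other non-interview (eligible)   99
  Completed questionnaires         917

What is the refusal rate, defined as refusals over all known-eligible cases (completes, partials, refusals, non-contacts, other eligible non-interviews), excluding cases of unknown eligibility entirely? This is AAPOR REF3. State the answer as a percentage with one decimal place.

Refusal or break-off = 184 + 405 = 589
No contact after all attempts = 394 + 62 = 456
Numerator → 589
Base → 917 + 71 + 589 + 456 + 99 = 2132
REF3 = 589 / 2132 = 0.2763

27.6%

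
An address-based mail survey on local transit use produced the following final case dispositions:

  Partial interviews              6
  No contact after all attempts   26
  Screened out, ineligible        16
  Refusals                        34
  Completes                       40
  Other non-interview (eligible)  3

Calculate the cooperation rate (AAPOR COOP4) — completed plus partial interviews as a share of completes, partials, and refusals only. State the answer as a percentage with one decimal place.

57.5%

Numerator: 40 + 6 = 46
Base: 40 + 6 + 34 = 80
COOP4 = 46 / 80 = 0.5750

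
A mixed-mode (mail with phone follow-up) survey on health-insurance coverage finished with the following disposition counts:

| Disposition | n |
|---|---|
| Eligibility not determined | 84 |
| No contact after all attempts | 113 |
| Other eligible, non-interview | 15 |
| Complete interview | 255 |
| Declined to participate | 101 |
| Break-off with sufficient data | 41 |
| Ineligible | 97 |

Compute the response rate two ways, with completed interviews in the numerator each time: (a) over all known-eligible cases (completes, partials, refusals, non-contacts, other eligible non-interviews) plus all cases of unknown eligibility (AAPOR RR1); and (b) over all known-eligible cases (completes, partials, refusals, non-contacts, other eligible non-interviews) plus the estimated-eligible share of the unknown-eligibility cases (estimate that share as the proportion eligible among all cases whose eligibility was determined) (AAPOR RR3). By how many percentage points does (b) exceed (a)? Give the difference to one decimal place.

0.9

Top = 255
Denom = 255 + 41 + 101 + 113 + 15 + 84 = 609
RR1 = 255 / 609 = 0.4187
Eligible (known) = 255 + 41 + 101 + 113 + 15 = 525
e = 525 / (525 + 97) = 525 / 622 = 0.8441
e × U = 0.8441 × 84 = 70.90
Denom = 525 + 70.90 = 595.90
RR3 = 255 / 595.90 = 0.4279
Difference = 42.79 − 41.87 = 0.92 percentage points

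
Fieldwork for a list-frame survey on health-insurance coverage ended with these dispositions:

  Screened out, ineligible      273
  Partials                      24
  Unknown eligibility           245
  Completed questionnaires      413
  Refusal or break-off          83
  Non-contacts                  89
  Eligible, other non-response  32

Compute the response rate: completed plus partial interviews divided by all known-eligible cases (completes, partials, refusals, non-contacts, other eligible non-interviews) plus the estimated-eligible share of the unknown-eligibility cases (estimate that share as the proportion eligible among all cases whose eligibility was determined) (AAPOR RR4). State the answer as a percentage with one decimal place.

Top: 413 + 24 = 437
Determined eligible: 413 + 24 + 83 + 89 + 32 = 641
e = 641 / (641 + 273) = 641 / 914 = 0.7013
e × U: 0.7013 × 245 = 171.82
Denominator: 641 + 171.82 = 812.82
RR4 = 437 / 812.82 = 0.5376

53.8%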